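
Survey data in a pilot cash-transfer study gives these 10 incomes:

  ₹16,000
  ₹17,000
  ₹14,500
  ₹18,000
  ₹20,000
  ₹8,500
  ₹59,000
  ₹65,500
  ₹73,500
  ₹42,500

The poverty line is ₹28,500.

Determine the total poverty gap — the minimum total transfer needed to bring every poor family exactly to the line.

₹77,000

Below z: ₹8,500, ₹14,500, ₹16,000, ₹17,000, ₹18,000, ₹20,000 (q = 6 of N = 10).
Individual gaps: 28500−8500 = 20000; 28500−14500 = 14000; 28500−16000 = 12500; 28500−17000 = 11500; 28500−18000 = 10500; 28500−20000 = 8500.
Aggregate gap = ₹77,000.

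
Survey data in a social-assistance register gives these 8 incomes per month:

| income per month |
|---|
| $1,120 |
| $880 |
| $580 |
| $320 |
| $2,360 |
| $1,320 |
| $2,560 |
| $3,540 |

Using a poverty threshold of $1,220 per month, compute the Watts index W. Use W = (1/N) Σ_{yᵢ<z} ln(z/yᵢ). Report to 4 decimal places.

Below the line: $320, $580, $880, $1,120 (q = 4 of N = 8).
Log shortfalls: ln(1220/320) = 1.3383; ln(1220/580) = 0.7436; ln(1220/880) = 0.3267; ln(1220/1120) = 0.0855.
W = 2.494070 / 8 = 0.3118.

0.3118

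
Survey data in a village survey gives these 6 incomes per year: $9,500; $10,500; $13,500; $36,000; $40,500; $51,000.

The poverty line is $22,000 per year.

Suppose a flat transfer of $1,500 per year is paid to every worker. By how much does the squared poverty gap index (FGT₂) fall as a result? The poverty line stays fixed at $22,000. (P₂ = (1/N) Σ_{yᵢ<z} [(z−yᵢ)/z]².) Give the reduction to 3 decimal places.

Before: below the line — $9,500, $10,500, $13,500; squared poverty gap index (FGT₂) = 0.12423.
After the $1,500 transfer: below the line — $11,000, $12,000, $15,000; squared poverty gap index (FGT₂) = 0.09298.
Reduction = 0.12423 − 0.09298 = 0.031.

0.031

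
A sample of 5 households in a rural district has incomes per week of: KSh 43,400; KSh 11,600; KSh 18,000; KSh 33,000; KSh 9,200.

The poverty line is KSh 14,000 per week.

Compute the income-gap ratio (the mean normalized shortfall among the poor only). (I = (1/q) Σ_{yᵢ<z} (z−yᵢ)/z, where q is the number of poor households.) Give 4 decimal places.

Below the line: KSh 9,200, KSh 11,600 (q = 2 of N = 5).
Shortfall ratios (z−y)/z: 0.3429, 0.1714; sum = 0.514286.
I averages over the q = 2 poor units only: 0.514286 / 2 = 0.2571.

0.2571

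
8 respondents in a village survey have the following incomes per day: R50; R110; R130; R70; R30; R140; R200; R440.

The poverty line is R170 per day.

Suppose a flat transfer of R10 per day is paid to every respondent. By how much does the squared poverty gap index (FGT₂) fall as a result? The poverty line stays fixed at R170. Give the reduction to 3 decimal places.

Before: below the line — R30, R50, R70, R110, R130, R140; squared poverty gap index (FGT₂) = 0.21670.
After the R10 transfer: below the line — R40, R60, R80, R120, R140, R150; squared poverty gap index (FGT₂) = 0.17690.
Reduction = 0.21670 − 0.17690 = 0.040.

0.040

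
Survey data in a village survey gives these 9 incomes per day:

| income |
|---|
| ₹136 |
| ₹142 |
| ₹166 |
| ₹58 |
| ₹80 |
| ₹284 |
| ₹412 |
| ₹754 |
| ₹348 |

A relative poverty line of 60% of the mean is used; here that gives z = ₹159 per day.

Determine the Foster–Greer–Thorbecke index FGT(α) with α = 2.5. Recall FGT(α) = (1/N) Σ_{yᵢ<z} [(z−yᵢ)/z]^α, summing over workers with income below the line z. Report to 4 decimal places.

Incomes under z: ₹58, ₹80, ₹136, ₹142 (q = 4 of N = 9).
Shortfall ratios: (159−58)/159 = 0.6352; (159−80)/159 = 0.4969; (159−136)/159 = 0.1447; (159−142)/159 = 0.1069.
Raised to α = 2.5: 0.32160; 0.17401; 0.00796; 0.00374.
Sum = 0.507303; FGT(2.5) = 0.507303 / 9 = 0.0564.

0.0564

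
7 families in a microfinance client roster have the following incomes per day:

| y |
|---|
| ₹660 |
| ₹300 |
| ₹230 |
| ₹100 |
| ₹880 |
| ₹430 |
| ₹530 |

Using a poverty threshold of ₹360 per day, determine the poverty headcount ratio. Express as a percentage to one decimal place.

3 of the 7 families have income below ₹360.
H = 3/7 = 42.9%.

42.9%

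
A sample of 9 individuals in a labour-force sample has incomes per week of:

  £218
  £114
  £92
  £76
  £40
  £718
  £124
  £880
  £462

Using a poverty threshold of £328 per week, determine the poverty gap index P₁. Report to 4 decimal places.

0.4417

Poor units: £40, £76, £92, £114, £124, £218 (q = 6 of N = 9).
Normalized shortfalls: (328−40)/328 = 0.8780; (328−76)/328 = 0.7683; (328−92)/328 = 0.7195; (328−114)/328 = 0.6524; (328−124)/328 = 0.6220; (328−218)/328 = 0.3354.
Sum of shortfalls = 3.975610; P₁ averages over all N: 3.975610 / 9 = 0.4417.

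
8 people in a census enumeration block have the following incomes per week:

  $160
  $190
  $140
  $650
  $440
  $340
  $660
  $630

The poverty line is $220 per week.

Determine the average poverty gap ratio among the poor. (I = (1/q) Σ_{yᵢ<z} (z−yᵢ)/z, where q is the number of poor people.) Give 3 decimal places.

Below z: $140, $160, $190 (q = 3 of N = 8).
Relative gaps: 0.3636, 0.2727, 0.1364; sum = 0.772727.
I averages over the q = 3 poor units only: 0.772727 / 3 = 0.258.

0.258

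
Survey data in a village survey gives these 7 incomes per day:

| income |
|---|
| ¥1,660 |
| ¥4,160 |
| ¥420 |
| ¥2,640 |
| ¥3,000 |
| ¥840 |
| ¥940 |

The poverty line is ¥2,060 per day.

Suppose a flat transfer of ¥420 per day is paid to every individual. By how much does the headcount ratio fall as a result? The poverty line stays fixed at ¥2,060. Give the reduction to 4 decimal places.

0.1429

Before: below the line — ¥420, ¥840, ¥940, ¥1,660; headcount ratio = 0.571429.
After the ¥420 transfer: below the line — ¥840, ¥1,260, ¥1,360; headcount ratio = 0.428571.
Reduction = 0.571429 − 0.428571 = 0.1429.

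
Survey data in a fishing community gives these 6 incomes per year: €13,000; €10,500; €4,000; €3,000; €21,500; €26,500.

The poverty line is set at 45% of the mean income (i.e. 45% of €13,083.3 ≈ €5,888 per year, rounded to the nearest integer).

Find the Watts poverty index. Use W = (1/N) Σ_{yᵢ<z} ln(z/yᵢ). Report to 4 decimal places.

0.1768

Poor units: €3,000, €4,000 (q = 2 of N = 6).
Log gaps: ln(5888/3000) = 0.6743; ln(5888/4000) = 0.3866.
W = 1.060926 / 6 = 0.1768.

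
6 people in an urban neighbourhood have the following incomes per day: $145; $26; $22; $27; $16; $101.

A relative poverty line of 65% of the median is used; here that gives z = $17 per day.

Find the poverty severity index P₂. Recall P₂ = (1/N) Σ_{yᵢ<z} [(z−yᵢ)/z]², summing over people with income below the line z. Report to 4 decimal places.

0.0006

Poor units: $16 (q = 1 of N = 6).
Relative gaps: (17−16)/17 = 0.0588.
Squared: 0.0035.
Sum = 0.003460; P₂ = 0.003460 / 6 = 0.0006.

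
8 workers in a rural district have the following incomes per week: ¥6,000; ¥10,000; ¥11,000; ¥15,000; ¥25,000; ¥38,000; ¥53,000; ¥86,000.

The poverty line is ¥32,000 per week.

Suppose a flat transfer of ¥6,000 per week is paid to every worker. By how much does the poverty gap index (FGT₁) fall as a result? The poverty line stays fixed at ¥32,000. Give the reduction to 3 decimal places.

Before: below the line — ¥6,000, ¥10,000, ¥11,000, ¥15,000, ¥25,000; poverty gap index (FGT₁) = 0.36328.
After the ¥6,000 transfer: below the line — ¥12,000, ¥16,000, ¥17,000, ¥21,000, ¥31,000; poverty gap index (FGT₁) = 0.24609.
Reduction = 0.36328 − 0.24609 = 0.117.

0.117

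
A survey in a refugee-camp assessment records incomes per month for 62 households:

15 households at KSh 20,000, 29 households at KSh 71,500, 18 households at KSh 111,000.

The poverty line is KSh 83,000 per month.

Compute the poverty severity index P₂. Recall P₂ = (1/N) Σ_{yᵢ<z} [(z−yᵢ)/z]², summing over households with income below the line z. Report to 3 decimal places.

Below the line: 15×KSh 20,000, 29×KSh 71,500 (q = 44 of N = 62).
Shortfall ratios: (83000−20000)/83000 = 0.7590 (×15); (83000−71500)/83000 = 0.1386 (×29).
Squared: 0.5761 (×15); 0.0192 (×29).
Sum = 9.198759; P₂ = 9.198759 / 62 = 0.148.

0.148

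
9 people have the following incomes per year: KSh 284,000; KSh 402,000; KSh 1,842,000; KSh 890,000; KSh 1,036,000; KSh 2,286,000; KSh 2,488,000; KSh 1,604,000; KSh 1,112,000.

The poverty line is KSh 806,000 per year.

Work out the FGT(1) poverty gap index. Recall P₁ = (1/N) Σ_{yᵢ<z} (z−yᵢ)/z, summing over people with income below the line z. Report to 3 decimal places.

0.128

Below the line: KSh 284,000, KSh 402,000 (q = 2 of N = 9).
Gap ratios (z−y)/z: (806000−284000)/806000 = 0.6476; (806000−402000)/806000 = 0.5012.
Σ = 1.148883. Dividing by the full population N = 9 gives P₁ = 0.128.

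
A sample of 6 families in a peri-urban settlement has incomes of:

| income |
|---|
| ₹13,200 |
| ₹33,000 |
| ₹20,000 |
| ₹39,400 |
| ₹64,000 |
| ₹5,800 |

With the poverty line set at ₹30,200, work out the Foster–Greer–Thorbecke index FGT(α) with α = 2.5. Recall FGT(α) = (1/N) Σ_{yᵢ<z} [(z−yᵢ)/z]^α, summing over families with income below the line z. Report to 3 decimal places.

Incomes under z: ₹5,800, ₹13,200, ₹20,000 (q = 3 of N = 6).
Gap ratios (z−y)/z: (30200−5800)/30200 = 0.8079; (30200−13200)/30200 = 0.5629; (30200−20000)/30200 = 0.3377.
Raised to α = 2.5: 0.58676; 0.23774; 0.06630.
Sum = 0.890792; FGT(2.5) = 0.890792 / 6 = 0.148.

0.148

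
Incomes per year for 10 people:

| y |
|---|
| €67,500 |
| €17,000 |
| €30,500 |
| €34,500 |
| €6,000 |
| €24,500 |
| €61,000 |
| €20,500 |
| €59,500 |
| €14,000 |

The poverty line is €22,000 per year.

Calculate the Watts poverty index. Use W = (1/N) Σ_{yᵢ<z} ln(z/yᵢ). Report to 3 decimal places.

0.208

Incomes under z: €6,000, €14,000, €17,000, €20,500 (q = 4 of N = 10).
Log shortfalls: ln(22000/6000) = 1.2993; ln(22000/14000) = 0.4520; ln(22000/17000) = 0.2578; ln(22000/20500) = 0.0706.
W = 2.079715 / 10 = 0.208.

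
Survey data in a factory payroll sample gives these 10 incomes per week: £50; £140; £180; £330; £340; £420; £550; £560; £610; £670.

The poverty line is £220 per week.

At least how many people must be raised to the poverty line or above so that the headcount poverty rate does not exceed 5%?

3

Currently q = 3 of N = 10 are below the line (H = 0.300).
A headcount ratio of at most 5% allows at most ⌊0.05 × 10⌋ = 0 poor people.
So at least 3 − 0 = 3 must be lifted.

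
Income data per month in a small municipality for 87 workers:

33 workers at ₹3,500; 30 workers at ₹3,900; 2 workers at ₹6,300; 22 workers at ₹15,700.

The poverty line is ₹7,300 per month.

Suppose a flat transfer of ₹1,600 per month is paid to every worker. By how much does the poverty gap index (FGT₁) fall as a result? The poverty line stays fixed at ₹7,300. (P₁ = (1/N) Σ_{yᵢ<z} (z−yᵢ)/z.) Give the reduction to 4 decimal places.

0.1619

Before: below the line — 33×₹3,500, 30×₹3,900, 2×₹6,300; poverty gap index (FGT₁) = 0.361203.
After the ₹1,600 transfer: below the line — 33×₹5,100, 30×₹5,500; poverty gap index (FGT₁) = 0.199339.
Reduction = 0.361203 − 0.199339 = 0.1619.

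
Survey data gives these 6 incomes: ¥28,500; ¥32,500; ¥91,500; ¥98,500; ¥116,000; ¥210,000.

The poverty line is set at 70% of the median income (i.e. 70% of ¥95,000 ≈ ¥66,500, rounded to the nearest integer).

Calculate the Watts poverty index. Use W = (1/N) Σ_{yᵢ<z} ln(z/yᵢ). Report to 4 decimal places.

0.2605

Incomes under z: ¥28,500, ¥32,500 (q = 2 of N = 6).
Log gaps: ln(66500/28500) = 0.8473; ln(66500/32500) = 0.7160.
W = 1.563260 / 6 = 0.2605.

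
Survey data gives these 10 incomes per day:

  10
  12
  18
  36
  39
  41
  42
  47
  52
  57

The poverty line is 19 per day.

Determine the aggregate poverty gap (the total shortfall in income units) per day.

Incomes under z: 10, 12, 18 (q = 3 of N = 10).
Individual gaps: 19−10 = 9; 19−12 = 7; 19−18 = 1.
Aggregate gap = 17.

17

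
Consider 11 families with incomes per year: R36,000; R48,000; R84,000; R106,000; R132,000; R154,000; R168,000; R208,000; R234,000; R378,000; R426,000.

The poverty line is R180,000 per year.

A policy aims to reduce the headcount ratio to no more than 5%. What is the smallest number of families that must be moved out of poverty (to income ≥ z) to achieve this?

7 of the 11 families are poor, so H = 7/11 = 0.636.
A headcount ratio of at most 5% allows at most ⌊0.05 × 11⌋ = 0 poor families.
So at least 7 − 0 = 7 must be lifted.

7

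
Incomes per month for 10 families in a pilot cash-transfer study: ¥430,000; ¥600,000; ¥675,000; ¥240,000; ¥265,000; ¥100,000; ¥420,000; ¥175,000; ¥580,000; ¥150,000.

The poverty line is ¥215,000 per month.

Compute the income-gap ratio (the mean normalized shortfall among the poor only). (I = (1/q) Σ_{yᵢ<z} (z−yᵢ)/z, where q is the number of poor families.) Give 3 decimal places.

Poor units: ¥100,000, ¥150,000, ¥175,000 (q = 3 of N = 10).
Relative gaps: 0.5349, 0.3023, 0.1860; sum = 1.023256.
I averages over the q = 3 poor units only: 1.023256 / 3 = 0.341.

0.341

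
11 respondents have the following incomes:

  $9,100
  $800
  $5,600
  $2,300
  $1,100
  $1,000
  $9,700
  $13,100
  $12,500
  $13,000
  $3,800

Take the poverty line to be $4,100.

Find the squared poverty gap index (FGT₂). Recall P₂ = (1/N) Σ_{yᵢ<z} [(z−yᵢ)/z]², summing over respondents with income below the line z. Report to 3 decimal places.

0.178

Below the line: $800, $1,000, $1,100, $2,300, $3,800 (q = 5 of N = 11).
Relative gaps: (4100−800)/4100 = 0.8049; (4100−1000)/4100 = 0.7561; (4100−1100)/4100 = 0.7317; (4100−2300)/4100 = 0.4390; (4100−3800)/4100 = 0.0732.
Squared: 0.6478; 0.5717; 0.5354; 0.1927; 0.0054.
Sum = 1.953004; P₂ = 1.953004 / 11 = 0.178.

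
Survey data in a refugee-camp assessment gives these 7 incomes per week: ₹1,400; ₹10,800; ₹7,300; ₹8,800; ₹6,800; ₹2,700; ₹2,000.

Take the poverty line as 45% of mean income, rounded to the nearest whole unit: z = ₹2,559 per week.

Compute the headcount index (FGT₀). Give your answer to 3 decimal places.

0.286

2 of the 7 households have income below ₹2,559.
H = 2/7 = 0.286.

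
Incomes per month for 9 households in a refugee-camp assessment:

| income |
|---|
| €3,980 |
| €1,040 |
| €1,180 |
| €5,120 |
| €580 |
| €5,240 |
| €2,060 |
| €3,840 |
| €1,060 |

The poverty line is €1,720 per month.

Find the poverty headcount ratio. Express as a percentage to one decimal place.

4 of the 9 households have income below €1,720.
H = 4/9 = 44.4%.

44.4%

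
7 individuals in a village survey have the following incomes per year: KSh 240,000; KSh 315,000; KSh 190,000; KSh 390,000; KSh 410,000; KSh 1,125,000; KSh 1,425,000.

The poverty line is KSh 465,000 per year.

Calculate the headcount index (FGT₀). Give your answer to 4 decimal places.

0.7143

5 of the 7 individuals have income below KSh 465,000.
H = 5/7 = 0.7143.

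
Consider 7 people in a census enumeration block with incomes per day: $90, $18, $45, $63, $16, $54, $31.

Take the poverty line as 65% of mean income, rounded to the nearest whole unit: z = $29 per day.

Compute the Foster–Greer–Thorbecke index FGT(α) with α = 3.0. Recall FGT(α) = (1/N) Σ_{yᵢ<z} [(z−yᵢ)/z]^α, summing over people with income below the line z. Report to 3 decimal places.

0.021

Poor units: $16, $18 (q = 2 of N = 7).
Normalized shortfalls: (29−16)/29 = 0.4483; (29−18)/29 = 0.3793.
Raised to α = 3.0: 0.09008; 0.05457.
Sum = 0.144655; FGT(3.0) = 0.144655 / 7 = 0.021.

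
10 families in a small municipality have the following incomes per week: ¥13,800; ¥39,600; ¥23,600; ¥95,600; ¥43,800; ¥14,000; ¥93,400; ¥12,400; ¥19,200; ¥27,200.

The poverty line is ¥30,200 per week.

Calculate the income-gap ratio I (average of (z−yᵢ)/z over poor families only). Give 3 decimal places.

0.392

Incomes under z: ¥12,400, ¥13,800, ¥14,000, ¥19,200, ¥23,600, ¥27,200 (q = 6 of N = 10).
Relative gaps: 0.5894, 0.5430, 0.5364, 0.3642, 0.2185, 0.0993; sum = 2.350993.
I averages over the q = 6 poor units only: 2.350993 / 6 = 0.392.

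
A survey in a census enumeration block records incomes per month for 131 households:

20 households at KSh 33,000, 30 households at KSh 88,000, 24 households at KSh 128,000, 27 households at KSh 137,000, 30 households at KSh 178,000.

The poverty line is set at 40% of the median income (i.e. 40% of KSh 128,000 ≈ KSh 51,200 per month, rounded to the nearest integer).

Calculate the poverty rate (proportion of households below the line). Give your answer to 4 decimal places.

20 of the 131 households have income below KSh 51,200.
H = 20/131 = 0.1527.

0.1527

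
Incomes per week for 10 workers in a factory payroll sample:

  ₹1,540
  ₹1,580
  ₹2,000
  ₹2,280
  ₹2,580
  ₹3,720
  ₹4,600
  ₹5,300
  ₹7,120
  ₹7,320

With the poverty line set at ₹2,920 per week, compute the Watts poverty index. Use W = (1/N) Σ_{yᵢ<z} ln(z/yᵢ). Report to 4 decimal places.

0.2004

Poor units: ₹1,540, ₹1,580, ₹2,000, ₹2,280, ₹2,580 (q = 5 of N = 10).
Log gaps: ln(2920/1540) = 0.6398; ln(2920/1580) = 0.6142; ln(2920/2000) = 0.3784; ln(2920/2280) = 0.2474; ln(2920/2580) = 0.1238.
W = 2.003599 / 10 = 0.2004.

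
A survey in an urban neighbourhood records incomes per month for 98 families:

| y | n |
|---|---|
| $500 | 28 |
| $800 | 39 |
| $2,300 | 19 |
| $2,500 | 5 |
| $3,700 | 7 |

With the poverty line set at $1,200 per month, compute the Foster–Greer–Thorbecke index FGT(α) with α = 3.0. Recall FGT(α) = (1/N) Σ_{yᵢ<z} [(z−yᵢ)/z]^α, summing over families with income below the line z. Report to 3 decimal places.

Incomes under z: 28×$500, 39×$800 (q = 67 of N = 98).
Relative gaps: (1200−500)/1200 = 0.5833 (×28); (1200−800)/1200 = 0.3333 (×39).
Raised to α = 3.0: 0.19850 (×28); 0.03704 (×39).
Sum = 7.002315; FGT(3.0) = 7.002315 / 98 = 0.071.

0.071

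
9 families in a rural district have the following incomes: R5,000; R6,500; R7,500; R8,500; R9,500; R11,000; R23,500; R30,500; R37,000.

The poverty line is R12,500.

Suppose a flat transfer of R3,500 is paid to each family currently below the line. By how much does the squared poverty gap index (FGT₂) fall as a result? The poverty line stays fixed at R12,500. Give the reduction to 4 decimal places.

0.0852

Before: below the line — R5,000, R6,500, R7,500, R8,500, R9,500, R11,000; squared poverty gap index (FGT₂) = 0.102756.
After the R3,500 transfer: below the line — R8,500, R10,000, R11,000, R12,000; squared poverty gap index (FGT₂) = 0.017600.
Reduction = 0.102756 − 0.017600 = 0.0852.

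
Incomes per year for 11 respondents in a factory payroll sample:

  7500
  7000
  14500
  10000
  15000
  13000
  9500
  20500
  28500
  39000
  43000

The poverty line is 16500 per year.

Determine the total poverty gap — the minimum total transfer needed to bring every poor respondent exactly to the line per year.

Incomes under z: 7000, 7500, 9500, 10000, 13000, 14500, 15000 (q = 7 of N = 11).
Individual gaps: 16500−7000 = 9500; 16500−7500 = 9000; 16500−9500 = 7000; 16500−10000 = 6500; 16500−13000 = 3500; 16500−14500 = 2000; 16500−15000 = 1500.
Aggregate gap = 39000.

39000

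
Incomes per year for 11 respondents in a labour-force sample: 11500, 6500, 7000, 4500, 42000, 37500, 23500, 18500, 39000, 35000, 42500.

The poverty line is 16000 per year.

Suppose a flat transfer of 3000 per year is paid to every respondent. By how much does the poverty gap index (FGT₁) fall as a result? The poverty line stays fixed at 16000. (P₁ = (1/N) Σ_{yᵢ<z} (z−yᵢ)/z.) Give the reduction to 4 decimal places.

Before: below the line — 4500, 6500, 7000, 11500; poverty gap index (FGT₁) = 0.196023.
After the 3000 transfer: below the line — 7500, 9500, 10000, 14500; poverty gap index (FGT₁) = 0.127841.
Reduction = 0.196023 − 0.127841 = 0.0682.

0.0682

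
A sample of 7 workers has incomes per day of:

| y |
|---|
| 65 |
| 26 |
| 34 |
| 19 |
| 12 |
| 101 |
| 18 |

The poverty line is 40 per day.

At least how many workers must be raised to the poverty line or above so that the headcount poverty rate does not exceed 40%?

3

Currently q = 5 of N = 7 are below the line (H = 0.714).
A headcount ratio of at most 40% allows at most ⌊0.40 × 7⌋ = 2 poor workers.
So at least 5 − 2 = 3 must be lifted.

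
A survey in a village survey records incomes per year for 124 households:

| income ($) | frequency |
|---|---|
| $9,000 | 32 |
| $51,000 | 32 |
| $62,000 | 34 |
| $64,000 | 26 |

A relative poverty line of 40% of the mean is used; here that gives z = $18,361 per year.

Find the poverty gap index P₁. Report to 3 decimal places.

Poor units: 32×$9,000 (q = 32 of N = 124).
Shortfall ratios: (18361−9000)/18361 = 0.5098 (×32).
Σ = 16.314580. Dividing by the full population N = 124 gives P₁ = 0.132.

0.132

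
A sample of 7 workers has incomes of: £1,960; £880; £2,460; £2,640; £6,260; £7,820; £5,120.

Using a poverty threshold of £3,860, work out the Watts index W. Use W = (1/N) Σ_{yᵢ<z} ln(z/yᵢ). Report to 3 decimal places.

0.427

Below z: £880, £1,960, £2,460, £2,640 (q = 4 of N = 7).
Log shortfalls: ln(3860/880) = 1.4785; ln(3860/1960) = 0.6777; ln(3860/2460) = 0.4505; ln(3860/2640) = 0.3799.
W = 2.986617 / 7 = 0.427.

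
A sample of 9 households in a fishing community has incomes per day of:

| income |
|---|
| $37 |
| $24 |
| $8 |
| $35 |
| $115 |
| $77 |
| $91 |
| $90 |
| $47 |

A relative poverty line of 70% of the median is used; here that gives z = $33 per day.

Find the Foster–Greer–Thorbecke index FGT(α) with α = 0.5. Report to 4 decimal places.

0.1547

Below z: $8, $24 (q = 2 of N = 9).
Relative gaps: (33−8)/33 = 0.7576; (33−24)/33 = 0.2727.
Raised to α = 0.5: 0.87039; 0.52223.
Sum = 1.392621; FGT(0.5) = 1.392621 / 9 = 0.1547.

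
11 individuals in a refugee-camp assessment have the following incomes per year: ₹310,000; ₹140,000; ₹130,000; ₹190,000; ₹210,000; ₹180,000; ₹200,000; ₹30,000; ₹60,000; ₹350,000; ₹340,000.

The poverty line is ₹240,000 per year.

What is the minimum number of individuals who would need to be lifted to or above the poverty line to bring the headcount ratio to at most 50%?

3

Currently q = 8 of N = 11 are below the line (H = 0.727).
A headcount ratio of at most 50% allows at most ⌊0.50 × 11⌋ = 5 poor individuals.
So at least 8 − 5 = 3 must be lifted.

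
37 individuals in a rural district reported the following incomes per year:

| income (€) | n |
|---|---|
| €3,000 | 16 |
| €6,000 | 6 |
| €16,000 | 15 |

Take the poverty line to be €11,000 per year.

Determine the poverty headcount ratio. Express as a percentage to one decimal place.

22 of the 37 individuals have income below €11,000.
H = 22/37 = 59.5%.

59.5%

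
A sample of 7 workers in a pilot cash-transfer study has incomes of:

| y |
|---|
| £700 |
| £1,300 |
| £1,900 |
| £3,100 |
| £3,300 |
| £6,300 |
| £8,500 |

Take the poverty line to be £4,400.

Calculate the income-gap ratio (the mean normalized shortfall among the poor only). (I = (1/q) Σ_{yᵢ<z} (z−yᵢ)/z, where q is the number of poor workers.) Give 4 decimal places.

0.5318

Incomes under z: £700, £1,300, £1,900, £3,100, £3,300 (q = 5 of N = 7).
Relative gaps: 0.8409, 0.7045, 0.5682, 0.2955, 0.2500; sum = 2.659091.
I averages over the q = 5 poor units only: 2.659091 / 5 = 0.5318.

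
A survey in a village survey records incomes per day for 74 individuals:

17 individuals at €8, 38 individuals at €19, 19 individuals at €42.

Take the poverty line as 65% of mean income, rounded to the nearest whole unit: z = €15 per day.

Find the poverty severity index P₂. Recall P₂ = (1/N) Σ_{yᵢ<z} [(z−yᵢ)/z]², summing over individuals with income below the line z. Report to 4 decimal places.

Incomes under z: 17×€8 (q = 17 of N = 74).
Relative gaps: (15−8)/15 = 0.4667 (×17).
Squared: 0.2178 (×17).
Sum = 3.702222; P₂ = 3.702222 / 74 = 0.0500.

0.0500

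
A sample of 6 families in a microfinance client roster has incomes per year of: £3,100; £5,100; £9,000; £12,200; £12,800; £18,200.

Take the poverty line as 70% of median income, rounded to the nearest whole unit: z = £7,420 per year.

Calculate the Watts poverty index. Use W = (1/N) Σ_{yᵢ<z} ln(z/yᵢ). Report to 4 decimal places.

0.2080

Below z: £3,100, £5,100 (q = 2 of N = 6).
Log gaps: ln(7420/3100) = 0.8728; ln(7420/5100) = 0.3749.
W = 1.247715 / 6 = 0.2080.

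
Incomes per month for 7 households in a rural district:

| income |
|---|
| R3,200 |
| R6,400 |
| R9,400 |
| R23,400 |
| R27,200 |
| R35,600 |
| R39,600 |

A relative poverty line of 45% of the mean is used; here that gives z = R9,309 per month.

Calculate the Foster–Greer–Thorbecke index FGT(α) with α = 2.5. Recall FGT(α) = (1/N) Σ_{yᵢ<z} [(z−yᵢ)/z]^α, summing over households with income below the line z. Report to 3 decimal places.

0.058

Below z: R3,200, R6,400 (q = 2 of N = 7).
Relative gaps: (9309−3200)/9309 = 0.6562; (9309−6400)/9309 = 0.3125.
Raised to α = 2.5: 0.34887; 0.05459.
Sum = 0.403462; FGT(2.5) = 0.403462 / 7 = 0.058.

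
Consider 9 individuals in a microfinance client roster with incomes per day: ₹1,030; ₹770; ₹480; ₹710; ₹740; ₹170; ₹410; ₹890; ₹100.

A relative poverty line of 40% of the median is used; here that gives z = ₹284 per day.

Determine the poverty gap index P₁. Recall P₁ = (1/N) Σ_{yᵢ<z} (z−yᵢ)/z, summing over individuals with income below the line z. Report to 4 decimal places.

Incomes under z: ₹100, ₹170 (q = 2 of N = 9).
Gap ratios (z−y)/z: (284−100)/284 = 0.6479; (284−170)/284 = 0.4014.
Σ = 1.049296. Dividing by the full population N = 9 gives P₁ = 0.1166.

0.1166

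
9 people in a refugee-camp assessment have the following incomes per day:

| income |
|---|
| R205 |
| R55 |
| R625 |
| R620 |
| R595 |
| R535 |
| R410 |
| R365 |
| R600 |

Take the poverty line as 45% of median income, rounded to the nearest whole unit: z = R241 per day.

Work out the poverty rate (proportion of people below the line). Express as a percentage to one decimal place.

2 of the 9 people have income below R241.
H = 2/9 = 22.2%.

22.2%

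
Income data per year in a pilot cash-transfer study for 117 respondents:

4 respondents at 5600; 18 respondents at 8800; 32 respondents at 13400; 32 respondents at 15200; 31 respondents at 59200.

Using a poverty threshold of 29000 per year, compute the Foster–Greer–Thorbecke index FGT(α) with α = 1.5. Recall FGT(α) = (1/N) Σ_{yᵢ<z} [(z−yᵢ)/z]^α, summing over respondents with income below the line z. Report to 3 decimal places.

Poor units: 4×5600, 18×8800, 32×13400, 32×15200 (q = 86 of N = 117).
Normalized shortfalls: (29000−5600)/29000 = 0.8069 (×4); (29000−8800)/29000 = 0.6966 (×18); (29000−13400)/29000 = 0.5379 (×32); (29000−15200)/29000 = 0.4759 (×32).
Raised to α = 1.5: 0.72481 (×4); 0.58134 (×18); 0.39454 (×32); 0.32826 (×32).
Sum = 36.493029; FGT(1.5) = 36.493029 / 117 = 0.312.

0.312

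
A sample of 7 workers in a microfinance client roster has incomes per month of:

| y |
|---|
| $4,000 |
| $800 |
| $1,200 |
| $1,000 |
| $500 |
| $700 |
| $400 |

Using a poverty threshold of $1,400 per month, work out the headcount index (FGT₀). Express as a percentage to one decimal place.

85.7%

6 of the 7 workers have income below $1,400.
H = 6/7 = 85.7%.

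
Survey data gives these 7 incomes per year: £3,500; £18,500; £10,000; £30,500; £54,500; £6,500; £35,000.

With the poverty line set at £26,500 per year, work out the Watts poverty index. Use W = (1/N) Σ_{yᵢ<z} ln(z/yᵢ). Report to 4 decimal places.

Below z: £3,500, £6,500, £10,000, £18,500 (q = 4 of N = 7).
Log shortfalls: ln(26500/3500) = 2.0244; ln(26500/6500) = 1.4053; ln(26500/10000) = 0.9746; ln(26500/18500) = 0.3594.
W = 4.763658 / 7 = 0.6805.

0.6805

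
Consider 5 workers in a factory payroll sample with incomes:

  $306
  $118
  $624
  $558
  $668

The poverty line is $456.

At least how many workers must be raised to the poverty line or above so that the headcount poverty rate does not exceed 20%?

Currently q = 2 of N = 5 are below the line (H = 0.400).
A headcount ratio of at most 20% allows at most ⌊0.20 × 5⌋ = 1 poor workers.
So at least 2 − 1 = 1 must be lifted.

1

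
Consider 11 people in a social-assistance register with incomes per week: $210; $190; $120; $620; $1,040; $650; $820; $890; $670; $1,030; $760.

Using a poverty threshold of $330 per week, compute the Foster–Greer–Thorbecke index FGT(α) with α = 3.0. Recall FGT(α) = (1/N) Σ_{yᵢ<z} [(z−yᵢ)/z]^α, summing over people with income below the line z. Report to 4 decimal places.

0.0347

Poor units: $120, $190, $210 (q = 3 of N = 11).
Normalized shortfalls: (330−120)/330 = 0.6364; (330−190)/330 = 0.4242; (330−210)/330 = 0.3636.
Raised to α = 3.0: 0.25770; 0.07636; 0.04808.
Sum = 0.382141; FGT(3.0) = 0.382141 / 11 = 0.0347.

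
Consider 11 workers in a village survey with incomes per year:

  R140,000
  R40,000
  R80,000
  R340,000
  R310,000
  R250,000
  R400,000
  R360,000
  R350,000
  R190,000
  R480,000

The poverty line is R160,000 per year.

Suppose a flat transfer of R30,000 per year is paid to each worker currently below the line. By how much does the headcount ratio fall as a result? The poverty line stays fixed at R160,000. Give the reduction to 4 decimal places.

Before: below the line — R40,000, R80,000, R140,000; headcount ratio = 0.272727.
After the R30,000 transfer: below the line — R70,000, R110,000; headcount ratio = 0.181818.
Reduction = 0.272727 − 0.181818 = 0.0909.

0.0909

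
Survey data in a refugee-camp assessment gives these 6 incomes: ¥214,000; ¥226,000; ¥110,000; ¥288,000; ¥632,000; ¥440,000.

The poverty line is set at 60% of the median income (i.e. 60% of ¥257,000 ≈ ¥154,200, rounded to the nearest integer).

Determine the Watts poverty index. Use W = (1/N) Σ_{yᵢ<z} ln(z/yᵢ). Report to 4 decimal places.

0.0563

Below the line: ¥110,000 (q = 1 of N = 6).
Log gaps: ln(154200/110000) = 0.3378.
W = 0.337770 / 6 = 0.0563.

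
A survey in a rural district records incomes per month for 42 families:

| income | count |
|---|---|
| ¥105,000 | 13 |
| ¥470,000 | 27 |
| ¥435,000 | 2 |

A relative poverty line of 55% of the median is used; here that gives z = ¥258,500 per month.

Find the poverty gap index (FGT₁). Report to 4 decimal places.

Poor units: 13×¥105,000 (q = 13 of N = 42).
Shortfall ratios: (258500−105000)/258500 = 0.5938 (×13).
Sum of shortfalls = 7.719536; P₁ averages over all N: 7.719536 / 42 = 0.1838.

0.1838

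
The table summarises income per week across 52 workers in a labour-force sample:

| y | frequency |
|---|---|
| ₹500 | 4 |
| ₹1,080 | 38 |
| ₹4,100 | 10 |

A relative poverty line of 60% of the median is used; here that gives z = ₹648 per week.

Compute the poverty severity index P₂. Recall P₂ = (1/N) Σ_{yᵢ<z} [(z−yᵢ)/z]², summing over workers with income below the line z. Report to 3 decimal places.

Below the line: 4×₹500 (q = 4 of N = 52).
Normalized shortfalls: (648−500)/648 = 0.2284 (×4).
Squared: 0.0522 (×4).
Sum = 0.208657; P₂ = 0.208657 / 52 = 0.004.

0.004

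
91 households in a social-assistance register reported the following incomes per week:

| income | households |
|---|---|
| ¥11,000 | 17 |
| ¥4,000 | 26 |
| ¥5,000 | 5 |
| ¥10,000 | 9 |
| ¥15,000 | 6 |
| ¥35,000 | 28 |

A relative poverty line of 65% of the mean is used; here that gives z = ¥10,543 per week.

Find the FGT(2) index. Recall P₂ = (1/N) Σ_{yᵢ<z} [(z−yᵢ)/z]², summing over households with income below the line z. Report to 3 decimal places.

Incomes under z: 26×¥4,000, 5×¥5,000, 9×¥10,000 (q = 40 of N = 91).
Normalized shortfalls: (10543−4000)/10543 = 0.6206 (×26); (10543−5000)/10543 = 0.5258 (×5); (10543−10000)/10543 = 0.0515 (×9).
Squared: 0.3851 (×26); 0.2764 (×5); 0.0027 (×9).
Sum = 11.419744; P₂ = 11.419744 / 91 = 0.125.

0.125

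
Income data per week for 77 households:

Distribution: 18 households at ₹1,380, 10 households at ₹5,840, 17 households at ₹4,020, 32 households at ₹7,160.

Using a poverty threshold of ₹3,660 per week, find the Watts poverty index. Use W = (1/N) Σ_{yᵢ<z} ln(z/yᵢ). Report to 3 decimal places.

Incomes under z: 18×₹1,380 (q = 18 of N = 77).
Log gaps: ln(3660/1380) = 0.9754 (×18).
W = 17.556834 / 77 = 0.228.

0.228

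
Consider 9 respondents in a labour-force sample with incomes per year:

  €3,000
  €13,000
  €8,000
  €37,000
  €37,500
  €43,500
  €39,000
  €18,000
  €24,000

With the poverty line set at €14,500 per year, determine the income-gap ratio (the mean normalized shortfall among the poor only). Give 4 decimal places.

0.4483

Below the line: €3,000, €8,000, €13,000 (q = 3 of N = 9).
Shortfall ratios (z−y)/z: 0.7931, 0.4483, 0.1034; sum = 1.344828.
The income-gap ratio divides by q (the poor only): 1.344828 / 3 = 0.4483.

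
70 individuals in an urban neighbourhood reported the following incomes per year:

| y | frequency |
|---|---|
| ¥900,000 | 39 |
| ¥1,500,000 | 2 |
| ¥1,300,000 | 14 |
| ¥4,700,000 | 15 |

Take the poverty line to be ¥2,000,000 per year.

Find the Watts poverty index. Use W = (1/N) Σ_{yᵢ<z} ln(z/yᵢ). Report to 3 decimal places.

Below z: 39×¥900,000, 14×¥1,300,000, 2×¥1,500,000 (q = 55 of N = 70).
Log gaps: ln(2000000/900000) = 0.7985 (×39); ln(2000000/1300000) = 0.4308 (×14); ln(2000000/1500000) = 0.2877 (×2).
W = 37.748125 / 70 = 0.539.

0.539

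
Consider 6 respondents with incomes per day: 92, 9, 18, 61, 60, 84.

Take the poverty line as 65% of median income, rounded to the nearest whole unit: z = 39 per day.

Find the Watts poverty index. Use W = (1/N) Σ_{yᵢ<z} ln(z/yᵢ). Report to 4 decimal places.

Below the line: 9, 18 (q = 2 of N = 6).
Log shortfalls: ln(39/9) = 1.4663; ln(39/18) = 0.7732.
W = 2.239527 / 6 = 0.3733.

0.3733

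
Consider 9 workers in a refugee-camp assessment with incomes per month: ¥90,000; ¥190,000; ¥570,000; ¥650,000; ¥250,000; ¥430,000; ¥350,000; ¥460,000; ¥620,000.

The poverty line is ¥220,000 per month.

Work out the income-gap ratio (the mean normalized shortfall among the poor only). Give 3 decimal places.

0.364

Below z: ¥90,000, ¥190,000 (q = 2 of N = 9).
Relative gaps: 0.5909, 0.1364; sum = 0.727273.
The income-gap ratio divides by q (the poor only): 0.727273 / 2 = 0.364.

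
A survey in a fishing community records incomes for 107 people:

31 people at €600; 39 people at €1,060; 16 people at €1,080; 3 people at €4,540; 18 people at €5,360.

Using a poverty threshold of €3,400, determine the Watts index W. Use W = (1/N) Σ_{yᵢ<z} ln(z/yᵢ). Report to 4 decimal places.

Below z: 31×€600, 39×€1,060, 16×€1,080 (q = 86 of N = 107).
Log gaps: ln(3400/600) = 1.7346 (×31); ln(3400/1060) = 1.1655 (×39); ln(3400/1080) = 1.1468 (×16).
W = 117.576417 / 107 = 1.0988.

1.0988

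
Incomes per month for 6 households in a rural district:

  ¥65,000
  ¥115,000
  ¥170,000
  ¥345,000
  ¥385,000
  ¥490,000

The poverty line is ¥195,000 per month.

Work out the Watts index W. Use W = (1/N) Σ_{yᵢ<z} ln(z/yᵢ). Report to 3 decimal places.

Poor units: ¥65,000, ¥115,000, ¥170,000 (q = 3 of N = 6).
ln(z/y) terms: ln(195000/65000) = 1.0986; ln(195000/115000) = 0.5281; ln(195000/170000) = 0.1372.
W = 1.763881 / 6 = 0.294.

0.294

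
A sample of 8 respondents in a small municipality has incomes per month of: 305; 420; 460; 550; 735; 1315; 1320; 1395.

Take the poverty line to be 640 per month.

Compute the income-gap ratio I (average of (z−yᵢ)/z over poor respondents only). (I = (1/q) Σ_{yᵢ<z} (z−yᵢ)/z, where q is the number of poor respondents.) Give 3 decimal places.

Below the line: 305, 420, 460, 550 (q = 4 of N = 8).
Shortfall ratios (z−y)/z: 0.5234, 0.3438, 0.2812, 0.1406; sum = 1.289062.
I averages over the q = 4 poor units only: 1.289062 / 4 = 0.322.

0.322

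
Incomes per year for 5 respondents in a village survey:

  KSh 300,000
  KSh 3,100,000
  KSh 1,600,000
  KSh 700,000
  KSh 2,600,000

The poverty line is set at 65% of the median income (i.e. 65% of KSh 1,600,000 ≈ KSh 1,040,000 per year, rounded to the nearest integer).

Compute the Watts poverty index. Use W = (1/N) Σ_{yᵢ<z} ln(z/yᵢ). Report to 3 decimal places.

Below the line: KSh 300,000, KSh 700,000 (q = 2 of N = 5).
Log shortfalls: ln(1040000/300000) = 1.2432; ln(1040000/700000) = 0.3959.
W = 1.639089 / 5 = 0.328.

0.328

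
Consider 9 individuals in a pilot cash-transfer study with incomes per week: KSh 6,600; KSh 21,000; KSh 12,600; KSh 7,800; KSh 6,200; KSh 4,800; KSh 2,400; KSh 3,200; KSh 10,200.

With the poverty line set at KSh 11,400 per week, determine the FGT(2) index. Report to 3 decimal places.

0.219

Poor units: KSh 2,400, KSh 3,200, KSh 4,800, KSh 6,200, KSh 6,600, KSh 7,800, KSh 10,200 (q = 7 of N = 9).
Shortfall ratios: (11400−2400)/11400 = 0.7895; (11400−3200)/11400 = 0.7193; (11400−4800)/11400 = 0.5789; (11400−6200)/11400 = 0.4561; (11400−6600)/11400 = 0.4211; (11400−7800)/11400 = 0.3158; (11400−10200)/11400 = 0.1053.
Squared: 0.6233; 0.5174; 0.3352; 0.2081; 0.1773; 0.0997; 0.0111.
Sum = 1.971991; P₂ = 1.971991 / 9 = 0.219.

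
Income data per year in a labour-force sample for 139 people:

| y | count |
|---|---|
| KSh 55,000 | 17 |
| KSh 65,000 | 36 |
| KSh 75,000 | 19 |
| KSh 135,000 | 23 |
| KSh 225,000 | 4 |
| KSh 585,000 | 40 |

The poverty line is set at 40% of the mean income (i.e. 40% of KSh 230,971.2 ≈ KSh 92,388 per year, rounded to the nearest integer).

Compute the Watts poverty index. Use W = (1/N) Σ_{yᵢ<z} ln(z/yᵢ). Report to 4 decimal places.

0.1830

Below z: 17×KSh 55,000, 36×KSh 65,000, 19×KSh 75,000 (q = 72 of N = 139).
ln(z/y) terms: ln(92388/55000) = 0.5187 (×17); ln(92388/65000) = 0.3516 (×36); ln(92388/75000) = 0.2085 (×19).
W = 25.436911 / 139 = 0.1830.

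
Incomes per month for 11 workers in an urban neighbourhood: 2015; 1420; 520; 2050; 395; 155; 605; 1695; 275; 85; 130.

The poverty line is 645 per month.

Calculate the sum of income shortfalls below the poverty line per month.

2350

Incomes under z: 85, 130, 155, 275, 395, 520, 605 (q = 7 of N = 11).
Individual gaps: 645−85 = 560; 645−130 = 515; 645−155 = 490; 645−275 = 370; 645−395 = 250; 645−520 = 125; 645−605 = 40.
Aggregate gap = 2350.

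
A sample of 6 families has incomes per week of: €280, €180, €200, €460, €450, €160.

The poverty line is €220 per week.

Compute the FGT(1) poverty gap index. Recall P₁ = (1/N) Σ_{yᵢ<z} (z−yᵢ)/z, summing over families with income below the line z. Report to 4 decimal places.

Poor units: €160, €180, €200 (q = 3 of N = 6).
Gap ratios (z−y)/z: (220−160)/220 = 0.2727; (220−180)/220 = 0.1818; (220−200)/220 = 0.0909.
Σ = 0.545455. Dividing by the full population N = 6 gives P₁ = 0.0909.

0.0909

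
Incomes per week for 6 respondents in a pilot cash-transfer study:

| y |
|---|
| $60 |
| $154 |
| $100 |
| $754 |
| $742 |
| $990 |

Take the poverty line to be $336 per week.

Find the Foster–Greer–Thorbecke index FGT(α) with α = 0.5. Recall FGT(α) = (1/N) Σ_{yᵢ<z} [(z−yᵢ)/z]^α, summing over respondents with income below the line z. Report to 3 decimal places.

Incomes under z: $60, $100, $154 (q = 3 of N = 6).
Gap ratios (z−y)/z: (336−60)/336 = 0.8214; (336−100)/336 = 0.7024; (336−154)/336 = 0.5417.
Raised to α = 0.5: 0.90633; 0.83808; 0.73598.
Sum = 2.480389; FGT(0.5) = 2.480389 / 6 = 0.413.

0.413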